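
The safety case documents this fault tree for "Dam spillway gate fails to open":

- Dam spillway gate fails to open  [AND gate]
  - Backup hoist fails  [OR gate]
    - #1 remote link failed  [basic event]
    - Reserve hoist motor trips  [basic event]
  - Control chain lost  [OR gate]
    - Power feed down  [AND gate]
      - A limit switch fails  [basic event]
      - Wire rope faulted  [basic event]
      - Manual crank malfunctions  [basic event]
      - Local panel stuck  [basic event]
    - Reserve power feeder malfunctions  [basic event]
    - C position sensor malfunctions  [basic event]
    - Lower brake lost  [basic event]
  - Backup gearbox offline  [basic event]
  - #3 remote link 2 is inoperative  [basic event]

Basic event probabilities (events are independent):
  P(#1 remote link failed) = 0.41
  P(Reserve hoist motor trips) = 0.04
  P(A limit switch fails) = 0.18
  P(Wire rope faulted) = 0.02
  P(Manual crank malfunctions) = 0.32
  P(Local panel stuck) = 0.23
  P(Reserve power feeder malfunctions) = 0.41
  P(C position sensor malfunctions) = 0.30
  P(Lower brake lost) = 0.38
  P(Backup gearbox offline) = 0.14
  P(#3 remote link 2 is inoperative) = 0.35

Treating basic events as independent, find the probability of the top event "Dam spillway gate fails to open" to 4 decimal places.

0.0158

P(Backup hoist fails) [OR] = 1 − (1−0.41) × (1−0.04) = 0.433600
P(Power feed down) [AND] = 0.18 × 0.02 × 0.32 × 0.23 = 0.000265
P(Control chain lost) [OR] = 1 − (1−0.000265) × (1−0.41) × (1−0.30) × (1−0.38) = 0.744008
P(Dam spillway gate fails to open) [AND] = 0.433600 × 0.744008 × 0.14 × 0.35 = 0.015807
Rounded to 4 decimal places: P(Dam spillway gate fails to open) ≈ 0.0158.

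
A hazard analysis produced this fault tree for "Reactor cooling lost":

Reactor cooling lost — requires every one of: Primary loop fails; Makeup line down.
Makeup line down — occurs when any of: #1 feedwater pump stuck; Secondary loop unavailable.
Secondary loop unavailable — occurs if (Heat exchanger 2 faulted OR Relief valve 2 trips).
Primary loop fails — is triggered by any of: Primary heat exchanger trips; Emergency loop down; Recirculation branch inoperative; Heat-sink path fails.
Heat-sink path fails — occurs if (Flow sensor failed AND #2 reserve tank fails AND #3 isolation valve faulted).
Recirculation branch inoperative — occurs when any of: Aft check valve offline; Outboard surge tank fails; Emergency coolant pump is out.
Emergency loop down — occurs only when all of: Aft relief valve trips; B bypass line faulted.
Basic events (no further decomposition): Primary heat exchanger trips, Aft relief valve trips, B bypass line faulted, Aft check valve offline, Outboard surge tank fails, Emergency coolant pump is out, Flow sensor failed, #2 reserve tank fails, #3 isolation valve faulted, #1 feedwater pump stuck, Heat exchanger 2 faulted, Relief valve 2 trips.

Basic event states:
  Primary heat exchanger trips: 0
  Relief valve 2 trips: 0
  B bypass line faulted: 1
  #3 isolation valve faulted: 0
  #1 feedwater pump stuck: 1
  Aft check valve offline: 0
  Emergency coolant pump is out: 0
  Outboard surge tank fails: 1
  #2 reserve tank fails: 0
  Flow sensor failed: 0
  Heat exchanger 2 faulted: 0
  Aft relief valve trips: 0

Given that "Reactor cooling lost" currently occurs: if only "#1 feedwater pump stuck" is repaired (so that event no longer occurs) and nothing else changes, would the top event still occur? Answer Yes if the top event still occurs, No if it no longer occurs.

Counterfactual: set "#1 feedwater pump stuck" to not occurred.
Emergency loop down [AND]: Aft relief valve trips=not, B bypass line faulted=occurs → not all inputs occur → does not occur.
Recirculation branch inoperative [OR]: Aft check valve offline=not, Outboard surge tank fails=occurs, Emergency coolant pump is out=not → at least one input occurs → occurs.
Heat-sink path fails [AND]: Flow sensor failed=not, #2 reserve tank fails=not, #3 isolation valve faulted=not → not all inputs occur → does not occur.
Primary loop fails [OR]: Primary heat exchanger trips=not, Emergency loop down=not, Recirculation branch inoperative=occurs, Heat-sink path fails=not → at least one input occurs → occurs.
Secondary loop unavailable [OR]: Heat exchanger 2 faulted=not, Relief valve 2 trips=not → no input occurs → does not occur.
Makeup line down [OR]: #1 feedwater pump stuck=not, Secondary loop unavailable=not → no input occurs → does not occur.
Reactor cooling lost [AND]: Primary loop fails=occurs, Makeup line down=not → not all inputs occur → does not occur.

No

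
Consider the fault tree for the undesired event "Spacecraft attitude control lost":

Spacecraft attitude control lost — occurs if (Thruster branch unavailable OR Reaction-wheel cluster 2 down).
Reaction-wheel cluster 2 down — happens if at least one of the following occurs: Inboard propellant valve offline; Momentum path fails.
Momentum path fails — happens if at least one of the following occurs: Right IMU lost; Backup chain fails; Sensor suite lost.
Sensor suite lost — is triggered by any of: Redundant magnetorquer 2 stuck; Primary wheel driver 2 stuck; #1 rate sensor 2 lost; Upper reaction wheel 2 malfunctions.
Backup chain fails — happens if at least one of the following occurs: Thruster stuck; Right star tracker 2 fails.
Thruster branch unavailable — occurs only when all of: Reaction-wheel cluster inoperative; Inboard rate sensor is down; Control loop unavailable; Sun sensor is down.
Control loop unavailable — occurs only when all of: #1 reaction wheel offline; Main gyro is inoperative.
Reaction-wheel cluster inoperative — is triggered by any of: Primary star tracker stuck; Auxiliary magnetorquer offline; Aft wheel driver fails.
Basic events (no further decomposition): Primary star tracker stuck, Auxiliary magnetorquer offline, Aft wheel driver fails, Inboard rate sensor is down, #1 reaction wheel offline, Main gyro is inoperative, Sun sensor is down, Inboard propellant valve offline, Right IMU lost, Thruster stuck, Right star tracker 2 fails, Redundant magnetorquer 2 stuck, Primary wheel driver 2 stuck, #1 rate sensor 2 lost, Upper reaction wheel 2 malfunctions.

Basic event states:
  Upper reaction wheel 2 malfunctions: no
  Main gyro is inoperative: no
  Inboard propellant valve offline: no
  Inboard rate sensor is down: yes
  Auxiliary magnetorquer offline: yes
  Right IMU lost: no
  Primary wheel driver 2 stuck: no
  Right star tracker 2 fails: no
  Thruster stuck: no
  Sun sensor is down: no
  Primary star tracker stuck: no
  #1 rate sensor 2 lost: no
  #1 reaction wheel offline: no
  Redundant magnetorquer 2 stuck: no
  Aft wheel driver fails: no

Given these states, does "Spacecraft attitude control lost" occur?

Reaction-wheel cluster inoperative [OR]: Primary star tracker stuck=not, Auxiliary magnetorquer offline=occurs, Aft wheel driver fails=not → at least one input occurs → occurs.
Control loop unavailable [AND]: #1 reaction wheel offline=not, Main gyro is inoperative=not → not all inputs occur → does not occur.
Thruster branch unavailable [AND]: Reaction-wheel cluster inoperative=occurs, Inboard rate sensor is down=occurs, Control loop unavailable=not, Sun sensor is down=not → not all inputs occur → does not occur.
Backup chain fails [OR]: Thruster stuck=not, Right star tracker 2 fails=not → no input occurs → does not occur.
Sensor suite lost [OR]: Redundant magnetorquer 2 stuck=not, Primary wheel driver 2 stuck=not, #1 rate sensor 2 lost=not, Upper reaction wheel 2 malfunctions=not → no input occurs → does not occur.
Momentum path fails [OR]: Right IMU lost=not, Backup chain fails=not, Sensor suite lost=not → no input occurs → does not occur.
Reaction-wheel cluster 2 down [OR]: Inboard propellant valve offline=not, Momentum path fails=not → no input occurs → does not occur.
Spacecraft attitude control lost [OR]: Thruster branch unavailable=not, Reaction-wheel cluster 2 down=not → no input occurs → does not occur.

No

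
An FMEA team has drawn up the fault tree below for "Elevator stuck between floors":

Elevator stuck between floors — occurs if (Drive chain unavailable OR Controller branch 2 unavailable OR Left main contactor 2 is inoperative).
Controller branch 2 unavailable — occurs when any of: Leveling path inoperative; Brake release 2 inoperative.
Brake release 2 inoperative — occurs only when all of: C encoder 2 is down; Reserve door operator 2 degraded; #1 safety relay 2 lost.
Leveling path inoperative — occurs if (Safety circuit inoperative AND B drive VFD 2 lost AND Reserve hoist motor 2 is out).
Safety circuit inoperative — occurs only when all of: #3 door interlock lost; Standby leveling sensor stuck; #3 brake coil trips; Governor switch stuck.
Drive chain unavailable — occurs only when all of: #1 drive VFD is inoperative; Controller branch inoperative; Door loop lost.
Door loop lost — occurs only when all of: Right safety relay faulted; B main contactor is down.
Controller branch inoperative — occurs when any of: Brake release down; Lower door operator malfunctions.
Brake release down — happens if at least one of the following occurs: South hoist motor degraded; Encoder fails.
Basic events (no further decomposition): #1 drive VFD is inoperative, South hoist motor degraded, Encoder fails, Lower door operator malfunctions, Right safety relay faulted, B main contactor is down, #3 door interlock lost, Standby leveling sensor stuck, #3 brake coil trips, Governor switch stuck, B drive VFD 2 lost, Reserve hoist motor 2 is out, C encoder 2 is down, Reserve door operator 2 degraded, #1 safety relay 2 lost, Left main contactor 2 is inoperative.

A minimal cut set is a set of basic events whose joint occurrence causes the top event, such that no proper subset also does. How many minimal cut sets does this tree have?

Brake release down [OR]: union of children's cut sets → 2 cut set(s).
Controller branch inoperative [OR]: union of children's cut sets → 3 cut set(s).
Door loop lost [AND]: one cut set from each child combined → 1 × 1 = 1 cut set(s).
Drive chain unavailable [AND]: one cut set from each child combined → 1 × 3 × 1 = 3 cut set(s).
Safety circuit inoperative [AND]: one cut set from each child combined → 1 × 1 × 1 × 1 = 1 cut set(s).
Leveling path inoperative [AND]: one cut set from each child combined → 1 × 1 × 1 = 1 cut set(s).
Brake release 2 inoperative [AND]: one cut set from each child combined → 1 × 1 × 1 = 1 cut set(s).
Controller branch 2 unavailable [OR]: union of children's cut sets → 2 cut set(s).
Elevator stuck between floors [OR]: union of children's cut sets → 6 cut set(s).
Minimal cut sets: {#1 drive VFD is inoperative, B main contactor is down, Right safety relay faulted, South hoist motor degraded}; {#1 drive VFD is inoperative, B main contactor is down, Encoder fails, Right safety relay faulted}; {#1 drive VFD is inoperative, B main contactor is down, Lower door operator malfunctions, Right safety relay faulted}; {#3 brake coil trips, #3 door interlock lost, B drive VFD 2 lost, Governor switch stuck, Reserve hoist motor 2 is out, Standby leveling sensor stuck}; {#1 safety relay 2 lost, C encoder 2 is down, Reserve door operator 2 degraded}; {Left main contactor 2 is inoperative}.

6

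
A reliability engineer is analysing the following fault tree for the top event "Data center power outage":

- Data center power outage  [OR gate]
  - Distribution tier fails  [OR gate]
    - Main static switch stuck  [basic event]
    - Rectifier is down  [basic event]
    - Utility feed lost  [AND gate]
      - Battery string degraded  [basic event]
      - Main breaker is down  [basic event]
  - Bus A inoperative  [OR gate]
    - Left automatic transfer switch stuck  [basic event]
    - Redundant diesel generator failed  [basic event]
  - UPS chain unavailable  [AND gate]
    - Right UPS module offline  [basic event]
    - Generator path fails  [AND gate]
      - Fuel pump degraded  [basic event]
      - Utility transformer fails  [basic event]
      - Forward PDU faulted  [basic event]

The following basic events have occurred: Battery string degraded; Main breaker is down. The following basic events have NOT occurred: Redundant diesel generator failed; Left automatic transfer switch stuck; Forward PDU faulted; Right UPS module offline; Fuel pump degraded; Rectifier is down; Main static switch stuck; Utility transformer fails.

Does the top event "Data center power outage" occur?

Yes

Utility feed lost [AND]: Battery string degraded=occurs, Main breaker is down=occurs → all inputs occur → occurs.
Distribution tier fails [OR]: Main static switch stuck=not, Rectifier is down=not, Utility feed lost=occurs → at least one input occurs → occurs.
Bus A inoperative [OR]: Left automatic transfer switch stuck=not, Redundant diesel generator failed=not → no input occurs → does not occur.
Generator path fails [AND]: Fuel pump degraded=not, Utility transformer fails=not, Forward PDU faulted=not → not all inputs occur → does not occur.
UPS chain unavailable [AND]: Right UPS module offline=not, Generator path fails=not → not all inputs occur → does not occur.
Data center power outage [OR]: Distribution tier fails=occurs, Bus A inoperative=not, UPS chain unavailable=not → at least one input occurs → occurs.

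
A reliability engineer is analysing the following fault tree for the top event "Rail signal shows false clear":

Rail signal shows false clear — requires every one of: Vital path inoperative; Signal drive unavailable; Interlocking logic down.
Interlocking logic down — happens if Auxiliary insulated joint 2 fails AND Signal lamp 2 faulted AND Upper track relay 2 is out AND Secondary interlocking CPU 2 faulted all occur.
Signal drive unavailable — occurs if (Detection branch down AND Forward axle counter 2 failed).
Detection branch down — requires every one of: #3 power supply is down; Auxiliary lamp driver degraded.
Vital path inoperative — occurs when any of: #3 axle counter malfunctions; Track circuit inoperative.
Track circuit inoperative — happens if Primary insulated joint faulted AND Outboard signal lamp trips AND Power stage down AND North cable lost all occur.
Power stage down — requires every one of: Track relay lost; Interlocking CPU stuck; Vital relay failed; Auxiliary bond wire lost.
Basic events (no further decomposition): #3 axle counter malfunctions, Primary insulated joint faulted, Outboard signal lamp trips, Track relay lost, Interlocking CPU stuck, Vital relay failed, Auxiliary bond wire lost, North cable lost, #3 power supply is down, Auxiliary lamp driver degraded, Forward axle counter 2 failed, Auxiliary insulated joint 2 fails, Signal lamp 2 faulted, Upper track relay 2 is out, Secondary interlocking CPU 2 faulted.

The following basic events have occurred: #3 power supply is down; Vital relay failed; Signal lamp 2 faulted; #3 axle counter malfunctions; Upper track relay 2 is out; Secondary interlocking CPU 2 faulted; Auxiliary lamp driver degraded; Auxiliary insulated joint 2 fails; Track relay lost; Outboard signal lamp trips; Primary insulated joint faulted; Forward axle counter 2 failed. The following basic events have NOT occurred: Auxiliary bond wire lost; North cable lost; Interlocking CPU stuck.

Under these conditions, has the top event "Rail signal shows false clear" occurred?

Power stage down [AND]: Track relay lost=occurs, Interlocking CPU stuck=not, Vital relay failed=occurs, Auxiliary bond wire lost=not → not all inputs occur → does not occur.
Track circuit inoperative [AND]: Primary insulated joint faulted=occurs, Outboard signal lamp trips=occurs, Power stage down=not, North cable lost=not → not all inputs occur → does not occur.
Vital path inoperative [OR]: #3 axle counter malfunctions=occurs, Track circuit inoperative=not → at least one input occurs → occurs.
Detection branch down [AND]: #3 power supply is down=occurs, Auxiliary lamp driver degraded=occurs → all inputs occur → occurs.
Signal drive unavailable [AND]: Detection branch down=occurs, Forward axle counter 2 failed=occurs → all inputs occur → occurs.
Interlocking logic down [AND]: Auxiliary insulated joint 2 fails=occurs, Signal lamp 2 faulted=occurs, Upper track relay 2 is out=occurs, Secondary interlocking CPU 2 faulted=occurs → all inputs occur → occurs.
Rail signal shows false clear [AND]: Vital path inoperative=occurs, Signal drive unavailable=occurs, Interlocking logic down=occurs → all inputs occur → occurs.

Yes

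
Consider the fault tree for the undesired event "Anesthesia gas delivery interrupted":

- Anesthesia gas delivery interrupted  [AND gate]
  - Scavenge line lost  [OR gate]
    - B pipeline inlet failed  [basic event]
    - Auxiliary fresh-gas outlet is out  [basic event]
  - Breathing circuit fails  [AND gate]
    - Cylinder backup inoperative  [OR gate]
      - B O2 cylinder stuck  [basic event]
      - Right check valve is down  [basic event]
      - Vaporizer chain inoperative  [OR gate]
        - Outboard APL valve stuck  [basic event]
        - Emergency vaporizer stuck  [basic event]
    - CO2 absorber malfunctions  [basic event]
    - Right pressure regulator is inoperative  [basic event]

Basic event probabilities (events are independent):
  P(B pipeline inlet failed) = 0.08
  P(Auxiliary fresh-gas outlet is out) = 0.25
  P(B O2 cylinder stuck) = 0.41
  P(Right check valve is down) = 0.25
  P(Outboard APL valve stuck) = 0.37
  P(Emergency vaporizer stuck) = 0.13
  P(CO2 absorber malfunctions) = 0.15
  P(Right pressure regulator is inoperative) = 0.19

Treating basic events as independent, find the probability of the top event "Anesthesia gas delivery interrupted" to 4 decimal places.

0.0067

P(Scavenge line lost) [OR] = 1 − (1−0.08) × (1−0.25) = 0.310000
P(Vaporizer chain inoperative) [OR] = 1 − (1−0.37) × (1−0.13) = 0.451900
P(Cylinder backup inoperative) [OR] = 1 − (1−0.41) × (1−0.25) × (1−0.451900) = 0.757466
P(Breathing circuit fails) [AND] = 0.757466 × 0.15 × 0.19 = 0.021588
P(Anesthesia gas delivery interrupted) [AND] = 0.310000 × 0.021588 = 0.006692
Rounded to 4 decimal places: P(Anesthesia gas delivery interrupted) ≈ 0.0067.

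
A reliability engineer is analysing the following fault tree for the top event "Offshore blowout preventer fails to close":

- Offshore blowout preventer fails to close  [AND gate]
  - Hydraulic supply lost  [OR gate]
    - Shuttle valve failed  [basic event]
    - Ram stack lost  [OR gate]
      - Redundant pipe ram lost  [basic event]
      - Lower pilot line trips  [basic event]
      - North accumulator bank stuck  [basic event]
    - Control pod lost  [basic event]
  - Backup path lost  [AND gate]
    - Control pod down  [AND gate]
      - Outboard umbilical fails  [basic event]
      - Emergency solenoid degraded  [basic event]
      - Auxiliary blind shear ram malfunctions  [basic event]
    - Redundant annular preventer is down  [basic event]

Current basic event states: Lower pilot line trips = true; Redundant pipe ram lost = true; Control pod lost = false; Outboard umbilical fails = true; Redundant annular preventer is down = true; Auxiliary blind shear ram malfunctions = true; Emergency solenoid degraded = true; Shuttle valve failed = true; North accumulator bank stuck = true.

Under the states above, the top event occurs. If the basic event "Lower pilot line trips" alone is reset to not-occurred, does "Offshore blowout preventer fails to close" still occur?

Counterfactual: set "Lower pilot line trips" to not occurred.
Ram stack lost [OR]: Redundant pipe ram lost=occurs, Lower pilot line trips=not, North accumulator bank stuck=occurs → at least one input occurs → occurs.
Hydraulic supply lost [OR]: Shuttle valve failed=occurs, Ram stack lost=occurs, Control pod lost=not → at least one input occurs → occurs.
Control pod down [AND]: Outboard umbilical fails=occurs, Emergency solenoid degraded=occurs, Auxiliary blind shear ram malfunctions=occurs → all inputs occur → occurs.
Backup path lost [AND]: Control pod down=occurs, Redundant annular preventer is down=occurs → all inputs occur → occurs.
Offshore blowout preventer fails to close [AND]: Hydraulic supply lost=occurs, Backup path lost=occurs → all inputs occur → occurs.

Yes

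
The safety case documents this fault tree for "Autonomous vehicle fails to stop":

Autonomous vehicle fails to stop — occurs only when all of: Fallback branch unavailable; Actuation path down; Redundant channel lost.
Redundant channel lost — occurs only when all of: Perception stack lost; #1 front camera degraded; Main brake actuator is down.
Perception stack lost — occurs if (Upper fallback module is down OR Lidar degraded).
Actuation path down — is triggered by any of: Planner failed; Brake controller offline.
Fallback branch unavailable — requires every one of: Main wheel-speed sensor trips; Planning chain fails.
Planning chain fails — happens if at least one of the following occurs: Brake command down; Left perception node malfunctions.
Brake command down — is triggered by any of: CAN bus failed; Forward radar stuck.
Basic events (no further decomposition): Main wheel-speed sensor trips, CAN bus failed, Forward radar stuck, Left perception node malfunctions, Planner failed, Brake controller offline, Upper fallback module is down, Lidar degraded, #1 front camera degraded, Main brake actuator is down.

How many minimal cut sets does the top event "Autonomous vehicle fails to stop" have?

12

Brake command down [OR]: union of children's cut sets → 2 cut set(s).
Planning chain fails [OR]: union of children's cut sets → 3 cut set(s).
Fallback branch unavailable [AND]: one cut set from each child combined → 1 × 3 = 3 cut set(s).
Actuation path down [OR]: union of children's cut sets → 2 cut set(s).
Perception stack lost [OR]: union of children's cut sets → 2 cut set(s).
Redundant channel lost [AND]: one cut set from each child combined → 2 × 1 × 1 = 2 cut set(s).
Autonomous vehicle fails to stop [AND]: one cut set from each child combined → 3 × 2 × 2 = 12 cut set(s).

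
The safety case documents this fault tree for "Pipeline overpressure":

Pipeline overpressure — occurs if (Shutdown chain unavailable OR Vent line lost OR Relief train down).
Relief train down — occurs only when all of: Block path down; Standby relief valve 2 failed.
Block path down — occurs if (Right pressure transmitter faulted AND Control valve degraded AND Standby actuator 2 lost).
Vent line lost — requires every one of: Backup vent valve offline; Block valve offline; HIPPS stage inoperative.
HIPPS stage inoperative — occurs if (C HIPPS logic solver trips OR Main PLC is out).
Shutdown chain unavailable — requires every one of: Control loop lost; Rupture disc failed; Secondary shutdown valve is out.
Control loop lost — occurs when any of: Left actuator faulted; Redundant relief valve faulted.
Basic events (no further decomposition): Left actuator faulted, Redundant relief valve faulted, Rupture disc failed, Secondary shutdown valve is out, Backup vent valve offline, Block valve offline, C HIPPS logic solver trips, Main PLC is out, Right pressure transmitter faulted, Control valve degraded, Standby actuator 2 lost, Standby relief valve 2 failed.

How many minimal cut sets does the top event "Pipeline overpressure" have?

5

Control loop lost [OR]: union of children's cut sets → 2 cut set(s).
Shutdown chain unavailable [AND]: one cut set from each child combined → 2 × 1 × 1 = 2 cut set(s).
HIPPS stage inoperative [OR]: union of children's cut sets → 2 cut set(s).
Vent line lost [AND]: one cut set from each child combined → 1 × 1 × 2 = 2 cut set(s).
Block path down [AND]: one cut set from each child combined → 1 × 1 × 1 = 1 cut set(s).
Relief train down [AND]: one cut set from each child combined → 1 × 1 = 1 cut set(s).
Pipeline overpressure [OR]: union of children's cut sets → 5 cut set(s).
Minimal cut sets: {Left actuator faulted, Rupture disc failed, Secondary shutdown valve is out}; {Redundant relief valve faulted, Rupture disc failed, Secondary shutdown valve is out}; {Backup vent valve offline, Block valve offline, C HIPPS logic solver trips}; {Backup vent valve offline, Block valve offline, Main PLC is out}; {Control valve degraded, Right pressure transmitter faulted, Standby actuator 2 lost, Standby relief valve 2 failed}.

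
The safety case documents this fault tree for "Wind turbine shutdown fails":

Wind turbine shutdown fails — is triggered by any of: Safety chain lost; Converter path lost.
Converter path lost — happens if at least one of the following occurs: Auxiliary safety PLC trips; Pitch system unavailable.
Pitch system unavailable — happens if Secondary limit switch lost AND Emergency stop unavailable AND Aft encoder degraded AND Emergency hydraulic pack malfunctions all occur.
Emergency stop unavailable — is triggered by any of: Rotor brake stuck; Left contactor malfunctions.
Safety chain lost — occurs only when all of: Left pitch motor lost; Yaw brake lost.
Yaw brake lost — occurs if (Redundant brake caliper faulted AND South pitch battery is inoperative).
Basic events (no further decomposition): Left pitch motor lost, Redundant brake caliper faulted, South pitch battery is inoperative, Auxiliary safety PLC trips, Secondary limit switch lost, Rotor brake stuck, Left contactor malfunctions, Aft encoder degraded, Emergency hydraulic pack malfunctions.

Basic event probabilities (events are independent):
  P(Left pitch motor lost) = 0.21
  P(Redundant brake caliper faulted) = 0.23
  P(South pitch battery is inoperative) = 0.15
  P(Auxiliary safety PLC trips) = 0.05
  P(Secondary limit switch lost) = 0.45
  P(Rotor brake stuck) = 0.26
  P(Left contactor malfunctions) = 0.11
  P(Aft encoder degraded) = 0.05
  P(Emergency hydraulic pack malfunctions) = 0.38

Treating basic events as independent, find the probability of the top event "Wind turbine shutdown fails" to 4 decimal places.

0.0596

P(Yaw brake lost) [AND] = 0.23 × 0.15 = 0.034500
P(Safety chain lost) [AND] = 0.21 × 0.034500 = 0.007245
P(Emergency stop unavailable) [OR] = 1 − (1−0.26) × (1−0.11) = 0.341400
P(Pitch system unavailable) [AND] = 0.45 × 0.341400 × 0.05 × 0.38 = 0.002919
P(Converter path lost) [OR] = 1 − (1−0.05) × (1−0.002919) = 0.052773
P(Wind turbine shutdown fails) [OR] = 1 − (1−0.007245) × (1−0.052773) = 0.059636
Rounded to 4 decimal places: P(Wind turbine shutdown fails) ≈ 0.0596.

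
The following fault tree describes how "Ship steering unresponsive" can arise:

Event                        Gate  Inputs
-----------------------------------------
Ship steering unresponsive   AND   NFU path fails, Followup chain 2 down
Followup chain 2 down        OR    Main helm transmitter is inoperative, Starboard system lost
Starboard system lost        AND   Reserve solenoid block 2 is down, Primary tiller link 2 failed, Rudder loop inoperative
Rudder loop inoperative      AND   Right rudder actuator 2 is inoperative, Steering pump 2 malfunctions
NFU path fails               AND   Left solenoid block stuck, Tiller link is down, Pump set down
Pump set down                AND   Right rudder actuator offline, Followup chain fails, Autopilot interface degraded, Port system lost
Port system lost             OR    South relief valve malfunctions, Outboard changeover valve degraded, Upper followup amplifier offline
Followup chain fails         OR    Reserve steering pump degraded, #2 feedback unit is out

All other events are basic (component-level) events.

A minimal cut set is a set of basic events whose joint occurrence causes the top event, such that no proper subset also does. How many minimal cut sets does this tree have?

Followup chain fails [OR]: union of children's cut sets → 2 cut set(s).
Port system lost [OR]: union of children's cut sets → 3 cut set(s).
Pump set down [AND]: one cut set from each child combined → 1 × 2 × 1 × 3 = 6 cut set(s).
NFU path fails [AND]: one cut set from each child combined → 1 × 1 × 6 = 6 cut set(s).
Rudder loop inoperative [AND]: one cut set from each child combined → 1 × 1 = 1 cut set(s).
Starboard system lost [AND]: one cut set from each child combined → 1 × 1 × 1 = 1 cut set(s).
Followup chain 2 down [OR]: union of children's cut sets → 2 cut set(s).
Ship steering unresponsive [AND]: one cut set from each child combined → 6 × 2 = 12 cut set(s).

12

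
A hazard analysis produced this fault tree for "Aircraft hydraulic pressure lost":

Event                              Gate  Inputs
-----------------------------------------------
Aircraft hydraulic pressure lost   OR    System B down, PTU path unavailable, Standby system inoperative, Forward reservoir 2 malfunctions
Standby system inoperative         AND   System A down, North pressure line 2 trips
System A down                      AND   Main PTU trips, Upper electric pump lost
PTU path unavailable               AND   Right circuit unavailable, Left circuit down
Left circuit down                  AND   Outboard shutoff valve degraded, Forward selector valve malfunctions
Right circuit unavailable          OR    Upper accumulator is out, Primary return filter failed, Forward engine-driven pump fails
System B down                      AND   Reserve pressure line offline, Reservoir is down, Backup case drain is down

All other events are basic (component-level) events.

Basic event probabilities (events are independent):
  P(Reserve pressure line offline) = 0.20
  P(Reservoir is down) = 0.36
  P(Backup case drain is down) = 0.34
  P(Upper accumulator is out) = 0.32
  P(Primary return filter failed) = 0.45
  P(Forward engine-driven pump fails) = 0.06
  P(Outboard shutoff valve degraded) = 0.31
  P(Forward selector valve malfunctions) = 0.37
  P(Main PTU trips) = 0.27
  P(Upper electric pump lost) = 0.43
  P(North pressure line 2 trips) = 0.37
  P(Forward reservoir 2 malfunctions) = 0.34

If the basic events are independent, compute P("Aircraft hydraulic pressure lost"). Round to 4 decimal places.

0.4296

P(System B down) [AND] = 0.20 × 0.36 × 0.34 = 0.024480
P(Right circuit unavailable) [OR] = 1 − (1−0.32) × (1−0.45) × (1−0.06) = 0.648440
P(Left circuit down) [AND] = 0.31 × 0.37 = 0.114700
P(PTU path unavailable) [AND] = 0.648440 × 0.114700 = 0.074376
P(System A down) [AND] = 0.27 × 0.43 = 0.116100
P(Standby system inoperative) [AND] = 0.116100 × 0.37 = 0.042957
P(Aircraft hydraulic pressure lost) [OR] = 1 − (1−0.024480) × (1−0.074376) × (1−0.042957) × (1−0.34) = 0.429644
Rounded to 4 decimal places: P(Aircraft hydraulic pressure lost) ≈ 0.4296.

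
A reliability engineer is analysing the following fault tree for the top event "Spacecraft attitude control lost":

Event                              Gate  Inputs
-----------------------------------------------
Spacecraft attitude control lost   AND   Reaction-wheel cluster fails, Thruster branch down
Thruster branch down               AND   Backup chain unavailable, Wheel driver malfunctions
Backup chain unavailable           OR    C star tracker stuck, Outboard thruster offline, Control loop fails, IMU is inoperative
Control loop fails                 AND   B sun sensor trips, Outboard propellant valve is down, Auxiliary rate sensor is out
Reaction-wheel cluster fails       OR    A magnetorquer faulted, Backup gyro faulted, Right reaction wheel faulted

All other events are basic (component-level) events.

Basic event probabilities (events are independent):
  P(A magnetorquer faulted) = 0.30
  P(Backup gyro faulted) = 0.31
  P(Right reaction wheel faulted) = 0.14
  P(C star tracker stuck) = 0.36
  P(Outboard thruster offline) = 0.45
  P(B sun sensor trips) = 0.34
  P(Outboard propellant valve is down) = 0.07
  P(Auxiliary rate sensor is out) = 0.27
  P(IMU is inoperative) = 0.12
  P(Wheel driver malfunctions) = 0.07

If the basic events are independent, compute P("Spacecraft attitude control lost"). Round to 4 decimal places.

P(Reaction-wheel cluster fails) [OR] = 1 − (1−0.30) × (1−0.31) × (1−0.14) = 0.584620
P(Control loop fails) [AND] = 0.34 × 0.07 × 0.27 = 0.006426
P(Backup chain unavailable) [OR] = 1 − (1−0.36) × (1−0.45) × (1−0.006426) × (1−0.12) = 0.692231
P(Thruster branch down) [AND] = 0.692231 × 0.07 = 0.048456
P(Spacecraft attitude control lost) [AND] = 0.584620 × 0.048456 = 0.028328
Rounded to 4 decimal places: P(Spacecraft attitude control lost) ≈ 0.0283.

0.0283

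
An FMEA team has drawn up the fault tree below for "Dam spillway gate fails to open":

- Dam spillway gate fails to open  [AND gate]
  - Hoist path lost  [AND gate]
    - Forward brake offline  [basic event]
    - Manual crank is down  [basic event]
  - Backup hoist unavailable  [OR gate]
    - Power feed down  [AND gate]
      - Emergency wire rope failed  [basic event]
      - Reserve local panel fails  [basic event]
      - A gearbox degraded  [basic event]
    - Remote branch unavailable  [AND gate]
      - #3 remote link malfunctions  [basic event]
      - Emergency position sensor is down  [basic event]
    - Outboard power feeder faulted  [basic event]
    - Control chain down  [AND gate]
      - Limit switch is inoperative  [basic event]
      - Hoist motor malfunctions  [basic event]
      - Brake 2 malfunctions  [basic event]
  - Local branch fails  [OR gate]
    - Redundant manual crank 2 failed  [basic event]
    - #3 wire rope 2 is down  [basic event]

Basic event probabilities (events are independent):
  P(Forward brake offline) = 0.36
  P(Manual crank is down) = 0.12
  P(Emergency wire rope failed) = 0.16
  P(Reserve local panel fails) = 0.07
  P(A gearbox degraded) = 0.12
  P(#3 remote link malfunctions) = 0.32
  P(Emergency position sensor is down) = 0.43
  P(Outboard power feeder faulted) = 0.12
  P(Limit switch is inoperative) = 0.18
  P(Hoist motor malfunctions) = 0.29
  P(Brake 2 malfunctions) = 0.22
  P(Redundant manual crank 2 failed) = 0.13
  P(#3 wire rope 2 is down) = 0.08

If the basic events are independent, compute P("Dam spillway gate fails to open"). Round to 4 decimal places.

P(Hoist path lost) [AND] = 0.36 × 0.12 = 0.043200
P(Power feed down) [AND] = 0.16 × 0.07 × 0.12 = 0.001344
P(Remote branch unavailable) [AND] = 0.32 × 0.43 = 0.137600
P(Control chain down) [AND] = 0.18 × 0.29 × 0.22 = 0.011484
P(Backup hoist unavailable) [OR] = 1 − (1−0.001344) × (1−0.137600) × (1−0.12) × (1−0.011484) = 0.250812
P(Local branch fails) [OR] = 1 − (1−0.13) × (1−0.08) = 0.199600
P(Dam spillway gate fails to open) [AND] = 0.043200 × 0.250812 × 0.199600 = 0.002163
Rounded to 4 decimal places: P(Dam spillway gate fails to open) ≈ 0.0022.

0.0022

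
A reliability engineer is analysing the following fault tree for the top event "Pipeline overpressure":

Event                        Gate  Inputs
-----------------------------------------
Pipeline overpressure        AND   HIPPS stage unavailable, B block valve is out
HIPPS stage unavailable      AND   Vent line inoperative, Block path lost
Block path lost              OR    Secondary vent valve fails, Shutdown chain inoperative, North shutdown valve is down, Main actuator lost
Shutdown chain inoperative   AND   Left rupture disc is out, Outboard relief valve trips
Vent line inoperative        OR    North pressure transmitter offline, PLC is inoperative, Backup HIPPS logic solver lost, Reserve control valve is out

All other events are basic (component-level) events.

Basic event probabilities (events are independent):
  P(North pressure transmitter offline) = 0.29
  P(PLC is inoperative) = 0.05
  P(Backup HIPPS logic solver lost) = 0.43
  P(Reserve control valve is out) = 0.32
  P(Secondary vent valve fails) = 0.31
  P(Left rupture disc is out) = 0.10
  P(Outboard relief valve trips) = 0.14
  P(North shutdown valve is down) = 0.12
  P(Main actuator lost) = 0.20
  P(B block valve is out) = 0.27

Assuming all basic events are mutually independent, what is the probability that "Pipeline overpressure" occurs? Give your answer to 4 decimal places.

P(Vent line inoperative) [OR] = 1 − (1−0.29) × (1−0.05) × (1−0.43) × (1−0.32) = 0.738564
P(Shutdown chain inoperative) [AND] = 0.10 × 0.14 = 0.014000
P(Block path lost) [OR] = 1 − (1−0.31) × (1−0.014000) × (1−0.12) × (1−0.20) = 0.521041
P(HIPPS stage unavailable) [AND] = 0.738564 × 0.521041 = 0.384822
P(Pipeline overpressure) [AND] = 0.384822 × 0.27 = 0.103902
Rounded to 4 decimal places: P(Pipeline overpressure) ≈ 0.1039.

0.1039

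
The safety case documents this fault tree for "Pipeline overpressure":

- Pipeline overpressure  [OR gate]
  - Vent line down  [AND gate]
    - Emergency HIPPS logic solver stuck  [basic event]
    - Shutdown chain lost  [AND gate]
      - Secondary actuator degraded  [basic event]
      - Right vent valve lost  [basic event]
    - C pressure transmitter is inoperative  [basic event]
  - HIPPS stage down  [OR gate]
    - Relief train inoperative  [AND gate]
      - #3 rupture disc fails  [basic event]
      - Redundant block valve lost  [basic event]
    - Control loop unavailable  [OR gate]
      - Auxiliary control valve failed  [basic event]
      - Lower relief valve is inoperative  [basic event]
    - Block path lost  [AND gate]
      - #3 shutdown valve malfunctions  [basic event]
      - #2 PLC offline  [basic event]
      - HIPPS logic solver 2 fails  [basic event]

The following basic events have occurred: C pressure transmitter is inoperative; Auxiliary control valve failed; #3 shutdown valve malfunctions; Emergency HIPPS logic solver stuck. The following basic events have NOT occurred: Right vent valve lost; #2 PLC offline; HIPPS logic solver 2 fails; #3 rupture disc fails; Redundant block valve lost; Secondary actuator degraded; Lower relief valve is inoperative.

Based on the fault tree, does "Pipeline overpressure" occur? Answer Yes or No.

Yes

Shutdown chain lost [AND]: Secondary actuator degraded=not, Right vent valve lost=not → not all inputs occur → does not occur.
Vent line down [AND]: Emergency HIPPS logic solver stuck=occurs, Shutdown chain lost=not, C pressure transmitter is inoperative=occurs → not all inputs occur → does not occur.
Relief train inoperative [AND]: #3 rupture disc fails=not, Redundant block valve lost=not → not all inputs occur → does not occur.
Control loop unavailable [OR]: Auxiliary control valve failed=occurs, Lower relief valve is inoperative=not → at least one input occurs → occurs.
Block path lost [AND]: #3 shutdown valve malfunctions=occurs, #2 PLC offline=not, HIPPS logic solver 2 fails=not → not all inputs occur → does not occur.
HIPPS stage down [OR]: Relief train inoperative=not, Control loop unavailable=occurs, Block path lost=not → at least one input occurs → occurs.
Pipeline overpressure [OR]: Vent line down=not, HIPPS stage down=occurs → at least one input occurs → occurs.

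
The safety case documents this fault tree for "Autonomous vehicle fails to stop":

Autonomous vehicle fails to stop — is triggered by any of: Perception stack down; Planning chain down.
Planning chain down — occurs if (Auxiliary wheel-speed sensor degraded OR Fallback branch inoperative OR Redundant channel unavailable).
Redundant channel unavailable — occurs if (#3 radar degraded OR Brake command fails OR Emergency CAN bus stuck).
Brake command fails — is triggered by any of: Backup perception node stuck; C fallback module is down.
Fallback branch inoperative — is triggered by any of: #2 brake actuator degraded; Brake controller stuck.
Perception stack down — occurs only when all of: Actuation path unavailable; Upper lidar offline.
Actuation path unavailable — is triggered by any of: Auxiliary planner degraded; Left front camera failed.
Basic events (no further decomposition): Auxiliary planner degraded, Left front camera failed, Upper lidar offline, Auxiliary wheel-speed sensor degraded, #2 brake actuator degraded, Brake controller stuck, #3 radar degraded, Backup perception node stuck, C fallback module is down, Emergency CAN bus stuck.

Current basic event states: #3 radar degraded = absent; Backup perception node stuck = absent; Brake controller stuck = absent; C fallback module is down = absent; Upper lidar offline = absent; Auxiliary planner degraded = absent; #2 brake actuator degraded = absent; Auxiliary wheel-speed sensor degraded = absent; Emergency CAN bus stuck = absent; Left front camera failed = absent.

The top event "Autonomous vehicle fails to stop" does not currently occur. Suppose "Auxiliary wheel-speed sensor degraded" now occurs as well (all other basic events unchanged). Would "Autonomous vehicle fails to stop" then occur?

Counterfactual: set "Auxiliary wheel-speed sensor degraded" to occurred.
Actuation path unavailable [OR]: Auxiliary planner degraded=not, Left front camera failed=not → no input occurs → does not occur.
Perception stack down [AND]: Actuation path unavailable=not, Upper lidar offline=not → not all inputs occur → does not occur.
Fallback branch inoperative [OR]: #2 brake actuator degraded=not, Brake controller stuck=not → no input occurs → does not occur.
Brake command fails [OR]: Backup perception node stuck=not, C fallback module is down=not → no input occurs → does not occur.
Redundant channel unavailable [OR]: #3 radar degraded=not, Brake command fails=not, Emergency CAN bus stuck=not → no input occurs → does not occur.
Planning chain down [OR]: Auxiliary wheel-speed sensor degraded=occurs, Fallback branch inoperative=not, Redundant channel unavailable=not → at least one input occurs → occurs.
Autonomous vehicle fails to stop [OR]: Perception stack down=not, Planning chain down=occurs → at least one input occurs → occurs.

Yes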